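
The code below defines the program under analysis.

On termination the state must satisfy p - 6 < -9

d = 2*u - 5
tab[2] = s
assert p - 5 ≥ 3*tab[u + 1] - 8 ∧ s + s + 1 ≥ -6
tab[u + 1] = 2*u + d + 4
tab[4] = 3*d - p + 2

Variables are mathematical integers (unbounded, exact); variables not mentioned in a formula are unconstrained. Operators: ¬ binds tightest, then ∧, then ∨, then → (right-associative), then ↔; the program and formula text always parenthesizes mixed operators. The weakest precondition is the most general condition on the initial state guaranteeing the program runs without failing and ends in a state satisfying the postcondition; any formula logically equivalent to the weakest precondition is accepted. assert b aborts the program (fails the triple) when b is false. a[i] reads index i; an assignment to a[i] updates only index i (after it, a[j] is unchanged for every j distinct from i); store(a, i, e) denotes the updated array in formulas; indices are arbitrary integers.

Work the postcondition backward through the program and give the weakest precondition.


Working backward. After the program, the postcondition p - 6 < -9 must hold; in canonical form it is p < -3.
Before tab[4] := 3*d - p + 2: p < -3
Before tab[u + 1] := 2*u + d + 4: p < -3
Before assert p - 5 ≥ 3*tab[u + 1] - 8 ∧ s + s + 1 ≥ -6: p ≥ 3*tab[u + 1] - 3 ∧ 2*s ≥ -7 ∧ p < -3
Before tab[2] := s: p ≥ 3*store(tab, 2, s)[u + 1] - 3 ∧ 2*s ≥ -7 ∧ p < -3
Before d := 2*u - 5: p ≥ 3*store(tab, 2, s)[u + 1] - 3 ∧ 2*s ≥ -7 ∧ p < -3
Answer: WP = p ≥ 3*store(tab, 2, s)[u + 1] - 3 ∧ 2*s ≥ -7 ∧ p < -3


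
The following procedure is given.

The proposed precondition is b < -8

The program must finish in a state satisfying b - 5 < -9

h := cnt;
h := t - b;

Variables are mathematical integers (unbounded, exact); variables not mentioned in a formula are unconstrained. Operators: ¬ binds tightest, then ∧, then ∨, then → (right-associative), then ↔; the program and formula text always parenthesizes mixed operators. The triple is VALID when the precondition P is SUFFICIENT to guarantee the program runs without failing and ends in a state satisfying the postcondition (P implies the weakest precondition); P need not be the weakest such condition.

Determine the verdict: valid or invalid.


Working backward. After the program, the postcondition b - 5 < -9 must hold; in canonical form it is b < -4.
Before h := t - b: b < -4
Before h := cnt: b < -4
The weakest precondition is b < -4.
Check whether b < -8 implies it.
Every state satisfying the precondition satisfies the weakest precondition: the implication holds.
Answer: valid


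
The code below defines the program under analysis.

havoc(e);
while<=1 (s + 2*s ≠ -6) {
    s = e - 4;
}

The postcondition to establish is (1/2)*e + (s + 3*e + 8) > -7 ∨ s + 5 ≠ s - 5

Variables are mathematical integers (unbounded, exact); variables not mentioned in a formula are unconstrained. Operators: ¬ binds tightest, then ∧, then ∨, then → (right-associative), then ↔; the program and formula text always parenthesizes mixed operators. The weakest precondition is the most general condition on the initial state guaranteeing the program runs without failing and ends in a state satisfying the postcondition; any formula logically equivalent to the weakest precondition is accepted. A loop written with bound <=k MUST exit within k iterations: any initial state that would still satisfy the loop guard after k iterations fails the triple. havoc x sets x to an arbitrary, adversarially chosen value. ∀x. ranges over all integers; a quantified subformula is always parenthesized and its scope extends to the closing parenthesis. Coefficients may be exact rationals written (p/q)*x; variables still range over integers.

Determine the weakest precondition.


Working backward. After the program, the postcondition (1/2)*e + (s + 3*e + 8) > -7 ∨ s + 5 ≠ s - 5 must hold; in canonical form it is true.
Before the loop (bound <=1), unroll the exhaustion recursion (WP_0 = exit-now case; WP_j = one more guarded iteration, up to j = 1):
  WP_0: ¬(3*s ≠ -6)
  WP_1: 3*s ≠ -6 → (¬(3*e ≠ 6))
So before the loop: 3*s ≠ -6 → (¬(3*e ≠ 6))
Before havoc e: ∀e_1. (3*s ≠ -6 → (¬(3*e_1 ≠ 6)))
Answer: WP = ∀e_1. (3*s ≠ -6 → (¬(3*e_1 ≠ 6)))


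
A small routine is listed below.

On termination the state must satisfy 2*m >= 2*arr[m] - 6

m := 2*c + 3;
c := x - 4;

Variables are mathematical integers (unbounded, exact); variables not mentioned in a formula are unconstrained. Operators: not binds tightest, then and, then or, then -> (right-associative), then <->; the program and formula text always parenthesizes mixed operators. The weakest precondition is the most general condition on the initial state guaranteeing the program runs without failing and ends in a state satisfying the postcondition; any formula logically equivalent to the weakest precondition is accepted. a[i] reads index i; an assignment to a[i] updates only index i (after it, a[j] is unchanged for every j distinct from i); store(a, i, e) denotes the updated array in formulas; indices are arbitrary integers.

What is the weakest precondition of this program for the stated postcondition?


Working backward. After the program, 2*m >= 2*arr[m] - 6 must hold.
Before c := x - 4: 2*m >= 2*arr[m] - 6
Before m := 2*c + 3: 4*c >= 2*arr[2*c + 3] - 12
Answer: WP = 4*c >= 2*arr[2*c + 3] - 12


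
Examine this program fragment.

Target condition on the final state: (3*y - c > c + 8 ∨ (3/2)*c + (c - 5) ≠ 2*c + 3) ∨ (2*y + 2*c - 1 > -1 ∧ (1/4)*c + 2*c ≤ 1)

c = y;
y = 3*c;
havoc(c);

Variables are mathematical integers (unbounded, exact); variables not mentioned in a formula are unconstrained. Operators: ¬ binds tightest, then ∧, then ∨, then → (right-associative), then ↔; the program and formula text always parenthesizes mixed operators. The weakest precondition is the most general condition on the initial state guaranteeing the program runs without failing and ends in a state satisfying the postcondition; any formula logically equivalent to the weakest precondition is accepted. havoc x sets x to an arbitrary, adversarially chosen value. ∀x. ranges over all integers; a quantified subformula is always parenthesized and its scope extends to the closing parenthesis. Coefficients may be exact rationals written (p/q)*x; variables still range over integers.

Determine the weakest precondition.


Working backward. After the program, the postcondition (3*y - c > c + 8 ∨ (3/2)*c + (c - 5) ≠ 2*c + 3) ∨ (2*y + 2*c - 1 > -1 ∧ (1/4)*c + 2*c ≤ 1) must hold; in canonical form it is 3*y > 2*c + 8 ∨ (1/2)*c ≠ 8 ∨ (2*c + 2*y > 0 ∧ (9/4)*c ≤ 1).
Before havoc c: ∀c_1. (3*y > 2*c_1 + 8 ∨ (1/2)*c_1 ≠ 8 ∨ (2*c_1 + 2*y > 0 ∧ (9/4)*c_1 ≤ 1))
Before y := 3*c: ∀c_1. (9*c > 2*c_1 + 8 ∨ (1/2)*c_1 ≠ 8 ∨ (6*c + 2*c_1 > 0 ∧ (9/4)*c_1 ≤ 1))
Before c := y: ∀c_1. (9*y > 2*c_1 + 8 ∨ (1/2)*c_1 ≠ 8 ∨ (2*c_1 + 6*y > 0 ∧ (9/4)*c_1 ≤ 1))
Answer: WP = ∀c_1. (9*y > 2*c_1 + 8 ∨ (1/2)*c_1 ≠ 8 ∨ (2*c_1 + 6*y > 0 ∧ (9/4)*c_1 ≤ 1))


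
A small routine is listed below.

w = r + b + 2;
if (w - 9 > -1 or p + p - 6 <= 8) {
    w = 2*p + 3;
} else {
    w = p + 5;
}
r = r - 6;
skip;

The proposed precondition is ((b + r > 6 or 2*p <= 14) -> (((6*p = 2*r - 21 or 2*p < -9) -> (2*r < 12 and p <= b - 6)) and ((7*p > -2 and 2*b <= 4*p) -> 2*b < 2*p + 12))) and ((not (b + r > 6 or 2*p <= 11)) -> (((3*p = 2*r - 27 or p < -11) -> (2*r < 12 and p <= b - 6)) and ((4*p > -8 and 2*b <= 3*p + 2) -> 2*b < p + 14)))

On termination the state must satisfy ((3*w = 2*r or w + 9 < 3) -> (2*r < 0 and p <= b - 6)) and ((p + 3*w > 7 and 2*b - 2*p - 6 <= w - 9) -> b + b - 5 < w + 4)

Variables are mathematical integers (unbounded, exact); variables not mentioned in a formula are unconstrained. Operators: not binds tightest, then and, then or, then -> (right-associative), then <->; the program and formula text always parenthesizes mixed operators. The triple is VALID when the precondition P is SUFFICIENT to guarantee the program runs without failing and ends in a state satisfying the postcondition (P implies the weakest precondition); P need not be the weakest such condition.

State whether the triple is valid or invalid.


Working backward. After the program, the postcondition ((3*w = 2*r or w + 9 < 3) -> (2*r < 0 and p <= b - 6)) and ((p + 3*w > 7 and 2*b - 2*p - 6 <= w - 9) -> b + b - 5 < w + 4) must hold; in canonical form it is ((3*w = 2*r or w < -6) -> (2*r < 0 and p <= b - 6)) and ((p + 3*w > 7 and 2*b <= 2*p + w - 3) -> 2*b < w + 9).
Before skip: ((3*w = 2*r or w < -6) -> (2*r < 0 and p <= b - 6)) and ((p + 3*w > 7 and 2*b <= 2*p + w - 3) -> 2*b < w + 9)
Before r := r - 6: ((3*w = 2*r - 12 or w < -6) -> (2*r < 12 and p <= b - 6)) and ((p + 3*w > 7 and 2*b <= 2*p + w - 3) -> 2*b < w + 9)
Then branch requires ((6*p = 2*r - 21 or 2*p < -9) -> (2*r < 12 and p <= b - 6)) and ((7*p > -2 and 2*b <= 4*p) -> 2*b < 2*p + 12); else branch requires ((3*p = 2*r - 27 or p < -11) -> (2*r < 12 and p <= b - 6)) and ((4*p > -8 and 2*b <= 3*p + 2) -> 2*b < p + 14).
Before the if: ((w > 8 or 2*p <= 14) -> (((6*p = 2*r - 21 or 2*p < -9) -> (2*r < 12 and p <= b - 6)) and ((7*p > -2 and 2*b <= 4*p) -> 2*b < 2*p + 12))) and ((not (w > 8 or 2*p <= 14)) -> (((3*p = 2*r - 27 or p < -11) -> (2*r < 12 and p <= b - 6)) and ((4*p > -8 and 2*b <= 3*p + 2) -> 2*b < p + 14)))
Before w := r + b + 2: ((b + r > 6 or 2*p <= 14) -> (((6*p = 2*r - 21 or 2*p < -9) -> (2*r < 12 and p <= b - 6)) and ((7*p > -2 and 2*b <= 4*p) -> 2*b < 2*p + 12))) and ((not (b + r > 6 or 2*p <= 14)) -> (((3*p = 2*r - 27 or p < -11) -> (2*r < 12 and p <= b - 6)) and ((4*p > -8 and 2*b <= 3*p + 2) -> 2*b < p + 14)))
The weakest precondition is ((b + r > 6 or 2*p <= 14) -> (((6*p = 2*r - 21 or 2*p < -9) -> (2*r < 12 and p <= b - 6)) and ((7*p > -2 and 2*b <= 4*p) -> 2*b < 2*p + 12))) and ((not (b + r > 6 or 2*p <= 14)) -> (((3*p = 2*r - 27 or p < -11) -> (2*r < 12 and p <= b - 6)) and ((4*p > -8 and 2*b <= 3*p + 2) -> 2*b < p + 14))).
Check whether ((b + r > 6 or 2*p <= 14) -> (((6*p = 2*r - 21 or 2*p < -9) -> (2*r < 12 and p <= b - 6)) and ((7*p > -2 and 2*b <= 4*p) -> 2*b < 2*p + 12))) and ((not (b + r > 6 or 2*p <= 11)) -> (((3*p = 2*r - 27 or p < -11) -> (2*r < 12 and p <= b - 6)) and ((4*p > -8 and 2*b <= 3*p + 2) -> 2*b < p + 14))) implies it.
Every state satisfying the precondition satisfies the weakest precondition: the implication holds.
Answer: valid


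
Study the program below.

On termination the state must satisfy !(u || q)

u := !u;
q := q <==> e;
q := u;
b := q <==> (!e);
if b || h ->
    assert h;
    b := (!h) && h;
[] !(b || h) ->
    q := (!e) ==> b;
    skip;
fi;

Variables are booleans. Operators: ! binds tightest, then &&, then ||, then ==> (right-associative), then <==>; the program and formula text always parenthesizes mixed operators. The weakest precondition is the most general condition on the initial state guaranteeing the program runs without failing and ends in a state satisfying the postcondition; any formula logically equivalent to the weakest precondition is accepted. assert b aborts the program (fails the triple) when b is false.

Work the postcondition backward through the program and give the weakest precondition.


Working backward. After the program, !(u || q) must hold.
Then branch requires h && (!(u || q)); else branch requires !(u || ((!e) ==> b)).
Before the if: ((b || h) ==> (h && (!(u || q)))) && ((!(b || h)) ==> (!(u || ((!e) ==> b))))
Before b := q <==> (!e): (((q <==> (!e)) || h) ==> (h && (!(u || q)))) && ((!((q <==> (!e)) || h)) ==> (!(u || ((!e) ==> (q <==> (!e))))))
Before q := u: (((u <==> (!e)) || h) ==> (h && (!u))) && ((!((u <==> (!e)) || h)) ==> (!(u || ((!e) ==> (u <==> (!e))))))
Before q := q <==> e: (((u <==> (!e)) || h) ==> (h && (!u))) && ((!((u <==> (!e)) || h)) ==> (!(u || ((!e) ==> (u <==> (!e))))))
Before u := !u: ((((!u) <==> (!e)) || h) ==> (h && u)) && ((!(((!u) <==> (!e)) || h)) ==> (!((!u) || ((!e) ==> ((!u) <==> (!e))))))
Answer: WP = ((((!u) <==> (!e)) || h) ==> (h && u)) && ((!(((!u) <==> (!e)) || h)) ==> (!((!u) || ((!e) ==> ((!u) <==> (!e))))))


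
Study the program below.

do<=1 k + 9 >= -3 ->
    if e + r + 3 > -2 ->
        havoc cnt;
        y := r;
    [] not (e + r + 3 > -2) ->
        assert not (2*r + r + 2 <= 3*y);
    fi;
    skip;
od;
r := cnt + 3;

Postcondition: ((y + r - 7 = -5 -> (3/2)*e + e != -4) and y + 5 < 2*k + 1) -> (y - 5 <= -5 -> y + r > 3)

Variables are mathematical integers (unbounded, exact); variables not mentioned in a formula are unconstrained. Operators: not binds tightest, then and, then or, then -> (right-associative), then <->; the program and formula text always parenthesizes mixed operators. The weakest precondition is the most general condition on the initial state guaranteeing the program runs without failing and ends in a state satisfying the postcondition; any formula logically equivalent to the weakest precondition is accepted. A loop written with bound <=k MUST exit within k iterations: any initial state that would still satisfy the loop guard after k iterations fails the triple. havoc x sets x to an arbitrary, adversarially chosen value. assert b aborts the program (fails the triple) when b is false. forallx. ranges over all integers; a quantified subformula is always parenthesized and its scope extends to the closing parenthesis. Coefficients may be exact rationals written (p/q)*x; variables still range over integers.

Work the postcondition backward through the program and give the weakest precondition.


Working backward. After the program, the postcondition ((y + r - 7 = -5 -> (3/2)*e + e != -4) and y + 5 < 2*k + 1) -> (y - 5 <= -5 -> y + r > 3) must hold; in canonical form it is ((r + y = 2 -> (5/2)*e != -4) and y < 2*k - 4) -> (y <= 0 -> r + y > 3).
Before r := cnt + 3: ((cnt + y = -1 -> (5/2)*e != -4) and y < 2*k - 4) -> (y <= 0 -> cnt + y > 0)
Before the loop (bound <=1), unroll the exhaustion recursion (WP_0 = exit-now case; WP_j = one more guarded iteration, up to j = 1):
  WP_0: (not (k >= -12)) and (((cnt + y = -1 -> (5/2)*e != -4) and y < 2*k - 4) -> (y <= 0 -> cnt + y > 0))
  WP_1: (k >= -12 -> ((e + r > -5 -> (forall cnt_1. ((not (k >= -12)) and (((cnt_1 + r = -1 -> (5/2)*e != -4) and r < 2*k - 4) -> (r <= 0 -> cnt_1 + r > 0))))) and ((not (e + r > -5)) -> ((not (3*r <= 3*y - 2)) and (not (k >= -12)) and (((cnt + y = -1 -> (5/2)*e != -4) and y < 2*k - 4) -> (y <= 0 -> cnt + y > 0)))))) and ((not (k >= -12)) -> (((cnt + y = -1 -> (5/2)*e != -4) and y < 2*k - 4) -> (y <= 0 -> cnt + y > 0)))
So before the loop: (k >= -12 -> ((e + r > -5 -> (forall cnt_1. ((not (k >= -12)) and (((cnt_1 + r = -1 -> (5/2)*e != -4) and r < 2*k - 4) -> (r <= 0 -> cnt_1 + r > 0))))) and ((not (e + r > -5)) -> ((not (3*r <= 3*y - 2)) and (not (k >= -12)) and (((cnt + y = -1 -> (5/2)*e != -4) and y < 2*k - 4) -> (y <= 0 -> cnt + y > 0)))))) and ((not (k >= -12)) -> (((cnt + y = -1 -> (5/2)*e != -4) and y < 2*k - 4) -> (y <= 0 -> cnt + y > 0)))
Answer: WP = (k >= -12 -> ((e + r > -5 -> (forall cnt_1. ((not (k >= -12)) and (((cnt_1 + r = -1 -> (5/2)*e != -4) and r < 2*k - 4) -> (r <= 0 -> cnt_1 + r > 0))))) and ((not (e + r > -5)) -> ((not (3*r <= 3*y - 2)) and (not (k >= -12)) and (((cnt + y = -1 -> (5/2)*e != -4) and y < 2*k - 4) -> (y <= 0 -> cnt + y > 0)))))) and ((not (k >= -12)) -> (((cnt + y = -1 -> (5/2)*e != -4) and y < 2*k - 4) -> (y <= 0 -> cnt + y > 0)))


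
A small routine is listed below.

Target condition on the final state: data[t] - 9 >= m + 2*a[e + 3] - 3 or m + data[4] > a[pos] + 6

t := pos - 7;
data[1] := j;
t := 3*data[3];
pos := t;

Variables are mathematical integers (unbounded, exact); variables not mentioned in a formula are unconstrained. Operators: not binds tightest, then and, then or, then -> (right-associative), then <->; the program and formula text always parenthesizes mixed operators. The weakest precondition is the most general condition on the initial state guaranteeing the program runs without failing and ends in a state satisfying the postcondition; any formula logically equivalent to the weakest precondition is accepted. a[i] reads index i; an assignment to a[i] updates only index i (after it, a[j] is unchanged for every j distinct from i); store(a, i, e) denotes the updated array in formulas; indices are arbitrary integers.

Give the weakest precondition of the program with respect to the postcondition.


Working backward. After the program, the postcondition data[t] - 9 >= m + 2*a[e + 3] - 3 or m + data[4] > a[pos] + 6 must hold; in canonical form it is data[t] >= 2*a[e + 3] + m + 6 or data[4] + m > a[pos] + 6.
Before pos := t: data[t] >= 2*a[e + 3] + m + 6 or data[4] + m > a[t] + 6
Before t := 3*data[3]: data[3*data[3]] >= 2*a[e + 3] + m + 6 or data[4] + m > a[3*data[3]] + 6
Before data[1] := j: store(data, 1, j)[3*data[3]] >= 2*a[e + 3] + m + 6 or data[4] + m > a[3*data[3]] + 6
Before t := pos - 7: store(data, 1, j)[3*data[3]] >= 2*a[e + 3] + m + 6 or data[4] + m > a[3*data[3]] + 6
Answer: WP = store(data, 1, j)[3*data[3]] >= 2*a[e + 3] + m + 6 or data[4] + m > a[3*data[3]] + 6


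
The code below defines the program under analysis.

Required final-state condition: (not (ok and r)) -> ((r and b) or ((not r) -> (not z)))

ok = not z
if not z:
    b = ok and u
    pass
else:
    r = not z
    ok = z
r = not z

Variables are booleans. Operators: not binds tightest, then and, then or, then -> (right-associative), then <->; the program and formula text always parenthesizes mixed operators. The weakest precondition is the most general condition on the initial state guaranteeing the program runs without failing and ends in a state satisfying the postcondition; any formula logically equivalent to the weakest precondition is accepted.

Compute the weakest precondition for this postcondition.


Working backward. After the program, (not (ok and r)) -> ((r and b) or ((not r) -> (not z))) must hold.
Before r := not z: (not (ok and (not z))) -> (((not z) and b) or (z -> (not z)))
Then branch requires (not (ok and (not z))) -> (((not z) and ok and u) or (z -> (not z))); else branch requires ((not z) and b) or (z -> (not z)).
Before the if: ((not z) -> ((not (ok and (not z))) -> (((not z) and ok and u) or (z -> (not z))))) and (z -> (((not z) and b) or (z -> (not z))))
Before ok := not z: ((not z) -> (z -> (((not z) and u) or (z -> (not z))))) and (z -> (((not z) and b) or (z -> (not z))))
Answer: WP = ((not z) -> (z -> (((not z) and u) or (z -> (not z))))) and (z -> (((not z) and b) or (z -> (not z))))


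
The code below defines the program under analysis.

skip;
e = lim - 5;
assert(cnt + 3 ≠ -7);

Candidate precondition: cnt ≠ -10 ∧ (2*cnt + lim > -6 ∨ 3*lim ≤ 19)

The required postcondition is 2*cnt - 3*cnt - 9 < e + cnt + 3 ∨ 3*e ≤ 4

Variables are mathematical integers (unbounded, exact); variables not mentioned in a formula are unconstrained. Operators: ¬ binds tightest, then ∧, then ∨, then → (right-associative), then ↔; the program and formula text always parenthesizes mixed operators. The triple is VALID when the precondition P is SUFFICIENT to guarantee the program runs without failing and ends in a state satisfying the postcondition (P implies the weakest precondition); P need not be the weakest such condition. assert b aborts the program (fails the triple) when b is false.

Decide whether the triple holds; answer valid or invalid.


Working backward. After the program, the postcondition 2*cnt - 3*cnt - 9 < e + cnt + 3 ∨ 3*e ≤ 4 must hold; in canonical form it is 2*cnt + e > -12 ∨ 3*e ≤ 4.
Before assert cnt + 3 ≠ -7: cnt ≠ -10 ∧ (2*cnt + e > -12 ∨ 3*e ≤ 4)
Before e := lim - 5: cnt ≠ -10 ∧ (2*cnt + lim > -7 ∨ 3*lim ≤ 19)
Before skip: cnt ≠ -10 ∧ (2*cnt + lim > -7 ∨ 3*lim ≤ 19)
The weakest precondition is cnt ≠ -10 ∧ (2*cnt + lim > -7 ∨ 3*lim ≤ 19).
Check whether cnt ≠ -10 ∧ (2*cnt + lim > -6 ∨ 3*lim ≤ 19) implies it.
Every state satisfying the precondition satisfies the weakest precondition: the implication holds.
Answer: valid


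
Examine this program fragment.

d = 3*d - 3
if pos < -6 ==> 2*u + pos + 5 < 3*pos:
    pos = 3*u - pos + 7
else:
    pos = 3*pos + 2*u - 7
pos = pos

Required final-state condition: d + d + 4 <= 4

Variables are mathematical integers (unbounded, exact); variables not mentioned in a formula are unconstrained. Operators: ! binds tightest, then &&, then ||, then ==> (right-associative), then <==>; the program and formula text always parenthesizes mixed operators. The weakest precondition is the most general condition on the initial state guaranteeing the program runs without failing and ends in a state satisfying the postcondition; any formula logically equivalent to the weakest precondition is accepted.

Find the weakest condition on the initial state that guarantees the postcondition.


Working backward. After the program, the postcondition d + d + 4 <= 4 must hold; in canonical form it is 2*d <= 0.
Before pos := pos: 2*d <= 0
Then branch requires 2*d <= 0; else branch requires 2*d <= 0.
Before the if: ((pos < -6 ==> 2*u < 2*pos - 5) ==> 2*d <= 0) && ((!(pos < -6 ==> 2*u < 2*pos - 5)) ==> 2*d <= 0)
Before d := 3*d - 3: ((pos < -6 ==> 2*u < 2*pos - 5) ==> 6*d <= 6) && ((!(pos < -6 ==> 2*u < 2*pos - 5)) ==> 6*d <= 6)
Answer: WP = ((pos < -6 ==> 2*u < 2*pos - 5) ==> 6*d <= 6) && ((!(pos < -6 ==> 2*u < 2*pos - 5)) ==> 6*d <= 6)


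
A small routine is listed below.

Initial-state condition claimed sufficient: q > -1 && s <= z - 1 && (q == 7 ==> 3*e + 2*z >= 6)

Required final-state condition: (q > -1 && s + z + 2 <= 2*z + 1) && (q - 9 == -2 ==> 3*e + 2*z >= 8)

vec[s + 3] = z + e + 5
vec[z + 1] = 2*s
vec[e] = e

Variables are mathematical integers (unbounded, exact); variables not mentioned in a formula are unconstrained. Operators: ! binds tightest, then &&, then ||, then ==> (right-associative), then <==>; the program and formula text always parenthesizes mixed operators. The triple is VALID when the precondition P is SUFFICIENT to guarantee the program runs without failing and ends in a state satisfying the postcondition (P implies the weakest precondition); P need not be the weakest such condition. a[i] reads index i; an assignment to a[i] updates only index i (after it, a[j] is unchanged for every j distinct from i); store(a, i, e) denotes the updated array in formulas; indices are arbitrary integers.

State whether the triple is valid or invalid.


Working backward. After the program, the postcondition (q > -1 && s + z + 2 <= 2*z + 1) && (q - 9 == -2 ==> 3*e + 2*z >= 8) must hold; in canonical form it is q > -1 && s <= z - 1 && (q == 7 ==> 3*e + 2*z >= 8).
Before vec[e] := e: q > -1 && s <= z - 1 && (q == 7 ==> 3*e + 2*z >= 8)
Before vec[z + 1] := 2*s: q > -1 && s <= z - 1 && (q == 7 ==> 3*e + 2*z >= 8)
Before vec[s + 3] := z + e + 5: q > -1 && s <= z - 1 && (q == 7 ==> 3*e + 2*z >= 8)
The weakest precondition is q > -1 && s <= z - 1 && (q == 7 ==> 3*e + 2*z >= 8).
Check whether q > -1 && s <= z - 1 && (q == 7 ==> 3*e + 2*z >= 6) implies it.
Countermodel: at the initial state e = 0, q = 7, s = 2, z = 3, the precondition holds but the weakest precondition fails.
Answer: invalid


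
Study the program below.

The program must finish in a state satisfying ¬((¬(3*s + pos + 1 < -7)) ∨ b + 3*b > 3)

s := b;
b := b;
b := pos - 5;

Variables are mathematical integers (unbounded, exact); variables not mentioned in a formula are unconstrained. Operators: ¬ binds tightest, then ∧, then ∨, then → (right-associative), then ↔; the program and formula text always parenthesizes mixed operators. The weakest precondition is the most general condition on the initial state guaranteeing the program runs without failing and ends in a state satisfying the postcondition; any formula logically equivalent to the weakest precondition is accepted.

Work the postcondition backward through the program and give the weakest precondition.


Working backward. After the program, the postcondition ¬((¬(3*s + pos + 1 < -7)) ∨ b + 3*b > 3) must hold; in canonical form it is ¬((¬(pos + 3*s < -8)) ∨ 4*b > 3).
Before b := pos - 5: ¬((¬(pos + 3*s < -8)) ∨ 4*pos > 23)
Before b := b: ¬((¬(pos + 3*s < -8)) ∨ 4*pos > 23)
Before s := b: ¬((¬(3*b + pos < -8)) ∨ 4*pos > 23)
Answer: WP = ¬((¬(3*b + pos < -8)) ∨ 4*pos > 23)


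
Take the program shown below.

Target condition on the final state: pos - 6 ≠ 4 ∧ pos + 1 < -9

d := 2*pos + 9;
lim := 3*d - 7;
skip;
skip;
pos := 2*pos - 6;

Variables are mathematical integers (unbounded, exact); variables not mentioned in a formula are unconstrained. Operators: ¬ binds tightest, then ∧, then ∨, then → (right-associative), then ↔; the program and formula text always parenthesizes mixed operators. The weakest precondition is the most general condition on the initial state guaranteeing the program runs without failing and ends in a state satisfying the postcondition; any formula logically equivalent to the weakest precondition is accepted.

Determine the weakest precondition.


Working backward. After the program, the postcondition pos - 6 ≠ 4 ∧ pos + 1 < -9 must hold; in canonical form it is pos ≠ 10 ∧ pos < -10.
Before pos := 2*pos - 6: 2*pos ≠ 16 ∧ 2*pos < -4
Before skip: 2*pos ≠ 16 ∧ 2*pos < -4
Before skip: 2*pos ≠ 16 ∧ 2*pos < -4
Before lim := 3*d - 7: 2*pos ≠ 16 ∧ 2*pos < -4
Before d := 2*pos + 9: 2*pos ≠ 16 ∧ 2*pos < -4
Answer: WP = 2*pos ≠ 16 ∧ 2*pos < -4


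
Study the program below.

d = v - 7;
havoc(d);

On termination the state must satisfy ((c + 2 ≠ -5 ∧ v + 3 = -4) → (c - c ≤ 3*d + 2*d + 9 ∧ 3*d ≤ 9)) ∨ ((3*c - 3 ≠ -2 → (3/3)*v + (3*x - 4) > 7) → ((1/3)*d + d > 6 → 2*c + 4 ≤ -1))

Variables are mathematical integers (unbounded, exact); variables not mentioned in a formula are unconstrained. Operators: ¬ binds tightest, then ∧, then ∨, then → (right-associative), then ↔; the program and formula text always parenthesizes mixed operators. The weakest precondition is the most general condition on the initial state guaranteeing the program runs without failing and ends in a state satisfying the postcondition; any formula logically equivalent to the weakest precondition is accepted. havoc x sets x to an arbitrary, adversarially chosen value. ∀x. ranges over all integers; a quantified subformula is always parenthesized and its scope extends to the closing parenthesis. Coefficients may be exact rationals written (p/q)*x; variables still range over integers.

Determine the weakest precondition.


Working backward. After the program, the postcondition ((c + 2 ≠ -5 ∧ v + 3 = -4) → (c - c ≤ 3*d + 2*d + 9 ∧ 3*d ≤ 9)) ∨ ((3*c - 3 ≠ -2 → (3/3)*v + (3*x - 4) > 7) → ((1/3)*d + d > 6 → 2*c + 4 ≤ -1)) must hold; in canonical form it is ((c ≠ -7 ∧ v = -7) → (5*d ≥ -9 ∧ 3*d ≤ 9)) ∨ ((3*c ≠ 1 → v + 3*x > 11) → ((4/3)*d > 6 → 2*c ≤ -5)).
Before havoc d: ∀d_1. (((c ≠ -7 ∧ v = -7) → (5*d_1 ≥ -9 ∧ 3*d_1 ≤ 9)) ∨ ((3*c ≠ 1 → v + 3*x > 11) → ((4/3)*d_1 > 6 → 2*c ≤ -5)))
Before d := v - 7: ∀d_1. (((c ≠ -7 ∧ v = -7) → (5*d_1 ≥ -9 ∧ 3*d_1 ≤ 9)) ∨ ((3*c ≠ 1 → v + 3*x > 11) → ((4/3)*d_1 > 6 → 2*c ≤ -5)))
Answer: WP = ∀d_1. (((c ≠ -7 ∧ v = -7) → (5*d_1 ≥ -9 ∧ 3*d_1 ≤ 9)) ∨ ((3*c ≠ 1 → v + 3*x > 11) → ((4/3)*d_1 > 6 → 2*c ≤ -5)))


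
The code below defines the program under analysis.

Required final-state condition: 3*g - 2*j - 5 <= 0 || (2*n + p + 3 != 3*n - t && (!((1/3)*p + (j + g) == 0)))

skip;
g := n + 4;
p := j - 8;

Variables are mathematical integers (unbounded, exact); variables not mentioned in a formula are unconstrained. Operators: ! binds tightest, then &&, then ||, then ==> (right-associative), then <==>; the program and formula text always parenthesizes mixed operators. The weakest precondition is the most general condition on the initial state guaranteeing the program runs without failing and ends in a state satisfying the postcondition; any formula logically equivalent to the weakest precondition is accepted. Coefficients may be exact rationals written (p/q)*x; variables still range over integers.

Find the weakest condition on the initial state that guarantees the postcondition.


Working backward. After the program, the postcondition 3*g - 2*j - 5 <= 0 || (2*n + p + 3 != 3*n - t && (!((1/3)*p + (j + g) == 0))) must hold; in canonical form it is 3*g <= 2*j + 5 || (p + t != n - 3 && (!(g + j + (1/3)*p == 0))).
Before p := j - 8: 3*g <= 2*j + 5 || (j + t != n + 5 && (!(g + (4/3)*j == 8/3)))
Before g := n + 4: 3*n <= 2*j - 7 || (j + t != n + 5 && (!((4/3)*j + n == -4/3)))
Before skip: 3*n <= 2*j - 7 || (j + t != n + 5 && (!((4/3)*j + n == -4/3)))
Answer: WP = 3*n <= 2*j - 7 || (j + t != n + 5 && (!((4/3)*j + n == -4/3)))


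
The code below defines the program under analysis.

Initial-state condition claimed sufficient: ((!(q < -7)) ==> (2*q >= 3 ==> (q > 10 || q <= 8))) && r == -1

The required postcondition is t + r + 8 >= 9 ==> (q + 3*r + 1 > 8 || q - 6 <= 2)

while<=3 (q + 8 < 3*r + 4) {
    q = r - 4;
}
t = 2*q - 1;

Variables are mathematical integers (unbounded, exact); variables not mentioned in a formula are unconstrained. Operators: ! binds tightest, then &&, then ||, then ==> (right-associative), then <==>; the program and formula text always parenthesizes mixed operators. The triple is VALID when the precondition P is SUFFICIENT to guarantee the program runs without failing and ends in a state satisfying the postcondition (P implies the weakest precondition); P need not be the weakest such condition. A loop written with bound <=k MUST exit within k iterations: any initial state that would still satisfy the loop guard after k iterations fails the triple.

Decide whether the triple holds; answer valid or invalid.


Working backward. After the program, the postcondition t + r + 8 >= 9 ==> (q + 3*r + 1 > 8 || q - 6 <= 2) must hold; in canonical form it is r + t >= 1 ==> (q + 3*r > 7 || q <= 8).
Before t := 2*q - 1: 2*q + r >= 2 ==> (q + 3*r > 7 || q <= 8)
Before the loop (bound <=3), unroll the exhaustion recursion (WP_0 = exit-now case; WP_j = one more guarded iteration, up to j = 3):
  WP_0: (!(q < 3*r - 4)) && (2*q + r >= 2 ==> (q + 3*r > 7 || q <= 8))
  WP_1: (q < 3*r - 4 ==> ((!(2*r > 0)) && (3*r >= 10 ==> (4*r > 11 || r <= 12)))) && ((!(q < 3*r - 4)) ==> (2*q + r >= 2 ==> (q + 3*r > 7 || q <= 8)))
  WP_2: (q < 3*r - 4 ==> ((2*r > 0 ==> ((!(2*r > 0)) && (3*r >= 10 ==> (4*r > 11 || r <= 12)))) && ((!(2*r > 0)) ==> (3*r >= 10 ==> (4*r > 11 || r <= 12))))) && ((!(q < 3*r - 4)) ==> (2*q + r >= 2 ==> (q + 3*r > 7 || q <= 8)))
  WP_3: (q < 3*r - 4 ==> ((2*r > 0 ==> ((2*r > 0 ==> ((!(2*r > 0)) && (3*r >= 10 ==> (4*r > 11 || r <= 12)))) && ((!(2*r > 0)) ==> (3*r >= 10 ==> (4*r > 11 || r <= 12))))) && ((!(2*r > 0)) ==> (3*r >= 10 ==> (4*r > 11 || r <= 12))))) && ((!(q < 3*r - 4)) ==> (2*q + r >= 2 ==> (q + 3*r > 7 || q <= 8)))
So before the loop: (q < 3*r - 4 ==> ((2*r > 0 ==> ((2*r > 0 ==> ((!(2*r > 0)) && (3*r >= 10 ==> (4*r > 11 || r <= 12)))) && ((!(2*r > 0)) ==> (3*r >= 10 ==> (4*r > 11 || r <= 12))))) && ((!(2*r > 0)) ==> (3*r >= 10 ==> (4*r > 11 || r <= 12))))) && ((!(q < 3*r - 4)) ==> (2*q + r >= 2 ==> (q + 3*r > 7 || q <= 8)))
The weakest precondition is (q < 3*r - 4 ==> ((2*r > 0 ==> ((2*r > 0 ==> ((!(2*r > 0)) && (3*r >= 10 ==> (4*r > 11 || r <= 12)))) && ((!(2*r > 0)) ==> (3*r >= 10 ==> (4*r > 11 || r <= 12))))) && ((!(2*r > 0)) ==> (3*r >= 10 ==> (4*r > 11 || r <= 12))))) && ((!(q < 3*r - 4)) ==> (2*q + r >= 2 ==> (q + 3*r > 7 || q <= 8))).
Check whether ((!(q < -7)) ==> (2*q >= 3 ==> (q > 10 || q <= 8))) && r == -1 implies it.
Every state satisfying the precondition satisfies the weakest precondition: the implication holds.
Answer: valid


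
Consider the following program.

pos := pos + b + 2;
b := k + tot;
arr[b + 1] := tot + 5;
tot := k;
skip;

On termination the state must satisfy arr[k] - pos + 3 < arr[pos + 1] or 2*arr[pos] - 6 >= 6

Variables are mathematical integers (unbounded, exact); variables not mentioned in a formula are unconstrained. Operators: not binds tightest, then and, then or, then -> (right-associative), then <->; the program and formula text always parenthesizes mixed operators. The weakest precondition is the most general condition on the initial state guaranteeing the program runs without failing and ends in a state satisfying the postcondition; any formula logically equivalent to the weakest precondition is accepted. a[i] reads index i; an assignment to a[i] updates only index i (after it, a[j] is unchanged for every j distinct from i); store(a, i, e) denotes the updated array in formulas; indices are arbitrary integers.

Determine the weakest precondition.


Working backward. After the program, the postcondition arr[k] - pos + 3 < arr[pos + 1] or 2*arr[pos] - 6 >= 6 must hold; in canonical form it is arr[k] < arr[pos + 1] + pos - 3 or 2*arr[pos] >= 12.
Before skip: arr[k] < arr[pos + 1] + pos - 3 or 2*arr[pos] >= 12
Before tot := k: arr[k] < arr[pos + 1] + pos - 3 or 2*arr[pos] >= 12
Before arr[b + 1] := tot + 5: store(arr, b + 1, tot + 5)[k] < store(arr, b + 1, tot + 5)[pos + 1] + pos - 3 or 2*store(arr, b + 1, tot + 5)[pos] >= 12
Before b := k + tot: store(arr, k + tot + 1, tot + 5)[k] < store(arr, k + tot + 1, tot + 5)[pos + 1] + pos - 3 or 2*store(arr, k + tot + 1, tot + 5)[pos] >= 12
Before pos := pos + b + 2: store(arr, k + tot + 1, tot + 5)[k] < store(arr, k + tot + 1, tot + 5)[b + pos + 3] + b + pos - 1 or 2*store(arr, k + tot + 1, tot + 5)[b + pos + 2] >= 12
Answer: WP = store(arr, k + tot + 1, tot + 5)[k] < store(arr, k + tot + 1, tot + 5)[b + pos + 3] + b + pos - 1 or 2*store(arr, k + tot + 1, tot + 5)[b + pos + 2] >= 12


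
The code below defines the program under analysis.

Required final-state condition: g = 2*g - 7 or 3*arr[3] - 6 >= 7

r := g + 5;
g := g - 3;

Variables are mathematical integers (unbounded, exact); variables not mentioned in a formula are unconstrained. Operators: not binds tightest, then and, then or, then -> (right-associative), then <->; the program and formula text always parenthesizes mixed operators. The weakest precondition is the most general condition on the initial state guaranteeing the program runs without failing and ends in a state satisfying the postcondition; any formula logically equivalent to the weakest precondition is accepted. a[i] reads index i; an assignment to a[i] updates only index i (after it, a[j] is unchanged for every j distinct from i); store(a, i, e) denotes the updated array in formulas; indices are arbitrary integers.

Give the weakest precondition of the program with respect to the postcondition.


Working backward. After the program, the postcondition g = 2*g - 7 or 3*arr[3] - 6 >= 7 must hold; in canonical form it is g = 7 or 3*arr[3] >= 13.
Before g := g - 3: g = 10 or 3*arr[3] >= 13
Before r := g + 5: g = 10 or 3*arr[3] >= 13
Answer: WP = g = 10 or 3*arr[3] >= 13


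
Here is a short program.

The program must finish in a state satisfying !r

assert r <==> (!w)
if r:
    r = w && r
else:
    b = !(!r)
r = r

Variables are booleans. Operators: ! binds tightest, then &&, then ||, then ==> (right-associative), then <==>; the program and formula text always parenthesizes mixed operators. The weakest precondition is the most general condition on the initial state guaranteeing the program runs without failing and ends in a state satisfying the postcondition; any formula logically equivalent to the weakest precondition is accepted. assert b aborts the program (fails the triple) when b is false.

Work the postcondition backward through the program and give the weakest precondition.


Working backward. After the program, !r must hold.
Before r := r: !r
Then branch requires !(w && r); else branch requires !r.
Before the if: r ==> (!(w && r))
Before assert r <==> (!w): (r <==> (!w)) && (r ==> (!(w && r)))
Answer: WP = (r <==> (!w)) && (r ==> (!(w && r)))


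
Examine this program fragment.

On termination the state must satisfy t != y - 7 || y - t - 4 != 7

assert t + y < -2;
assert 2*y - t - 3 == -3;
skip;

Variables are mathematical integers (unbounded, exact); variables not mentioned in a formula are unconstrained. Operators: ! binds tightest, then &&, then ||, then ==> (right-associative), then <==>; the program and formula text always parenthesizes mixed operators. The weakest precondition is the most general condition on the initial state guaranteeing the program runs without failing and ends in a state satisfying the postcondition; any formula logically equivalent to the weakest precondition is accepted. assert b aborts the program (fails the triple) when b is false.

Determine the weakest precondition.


Working backward. After the program, the postcondition t != y - 7 || y - t - 4 != 7 must hold; in canonical form it is t != y - 7 || y != t + 11.
Before skip: t != y - 7 || y != t + 11
Before assert 2*y - t - 3 == -3: 2*y == t && (t != y - 7 || y != t + 11)
Before assert t + y < -2: t + y < -2 && 2*y == t && (t != y - 7 || y != t + 11)
Answer: WP = t + y < -2 && 2*y == t && (t != y - 7 || y != t + 11)


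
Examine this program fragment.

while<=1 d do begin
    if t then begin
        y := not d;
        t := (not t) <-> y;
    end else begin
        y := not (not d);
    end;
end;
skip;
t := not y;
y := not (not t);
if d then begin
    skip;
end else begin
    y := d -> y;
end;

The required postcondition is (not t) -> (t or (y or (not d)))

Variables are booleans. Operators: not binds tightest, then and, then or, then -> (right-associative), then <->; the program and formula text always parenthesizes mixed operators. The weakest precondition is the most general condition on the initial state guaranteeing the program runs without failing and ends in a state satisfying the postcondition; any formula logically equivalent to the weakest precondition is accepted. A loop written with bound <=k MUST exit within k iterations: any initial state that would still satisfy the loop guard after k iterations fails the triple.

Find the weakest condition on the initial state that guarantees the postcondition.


Working backward. After the program, the postcondition (not t) -> (t or (y or (not d))) must hold; in canonical form it is (not t) -> (t or y or (not d)).
Then branch requires (not t) -> (t or y or (not d)); else branch requires (not t) -> (t or (d -> y) or (not d)).
Before the if: (d -> ((not t) -> (t or y or (not d)))) and ((not d) -> ((not t) -> (t or (d -> y) or (not d))))
Before y := not (not t): (d -> ((not t) -> (t or (not d)))) and ((not d) -> ((not t) -> (t or (d -> t) or (not d))))
Before t := not y: (d -> (y -> ((not y) or (not d)))) and ((not d) -> (y -> ((not y) or (d -> (not y)) or (not d))))
Before skip: (d -> (y -> ((not y) or (not d)))) and ((not d) -> (y -> ((not y) or (d -> (not y)) or (not d))))
Before the loop (bound <=1), unroll the exhaustion recursion (WP_0 = exit-now case; WP_j = one more guarded iteration, up to j = 1):
  WP_0: (not d) and (d -> (y -> ((not y) or (not d)))) and ((not d) -> (y -> ((not y) or (d -> (not y)) or (not d))))
  WP_1: (d -> ((t -> (not d)) and ((not t) -> ((not d) and (d -> (d -> (not d))) and ((not d) -> (d -> ((not d) or (d -> (not d))))))))) and ((not d) -> ((d -> (y -> ((not y) or (not d)))) and ((not d) -> (y -> ((not y) or (d -> (not y)) or (not d))))))
So before the loop: (d -> ((t -> (not d)) and ((not t) -> ((not d) and (d -> (d -> (not d))) and ((not d) -> (d -> ((not d) or (d -> (not d))))))))) and ((not d) -> ((d -> (y -> ((not y) or (not d)))) and ((not d) -> (y -> ((not y) or (d -> (not y)) or (not d))))))
Answer: WP = (d -> ((t -> (not d)) and ((not t) -> ((not d) and (d -> (d -> (not d))) and ((not d) -> (d -> ((not d) or (d -> (not d))))))))) and ((not d) -> ((d -> (y -> ((not y) or (not d)))) and ((not d) -> (y -> ((not y) or (d -> (not y)) or (not d))))))


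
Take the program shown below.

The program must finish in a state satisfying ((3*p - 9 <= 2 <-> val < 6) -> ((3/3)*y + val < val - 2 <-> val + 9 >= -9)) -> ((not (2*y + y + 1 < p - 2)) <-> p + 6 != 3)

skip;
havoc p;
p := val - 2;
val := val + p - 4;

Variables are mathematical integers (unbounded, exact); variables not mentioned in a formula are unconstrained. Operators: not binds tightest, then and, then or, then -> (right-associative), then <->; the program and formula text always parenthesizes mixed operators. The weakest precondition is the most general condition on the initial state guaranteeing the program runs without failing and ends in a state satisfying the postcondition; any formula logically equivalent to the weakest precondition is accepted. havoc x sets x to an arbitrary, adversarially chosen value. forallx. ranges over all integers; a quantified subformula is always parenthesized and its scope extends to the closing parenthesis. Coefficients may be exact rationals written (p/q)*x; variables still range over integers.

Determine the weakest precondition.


Working backward. After the program, the postcondition ((3*p - 9 <= 2 <-> val < 6) -> ((3/3)*y + val < val - 2 <-> val + 9 >= -9)) -> ((not (2*y + y + 1 < p - 2)) <-> p + 6 != 3) must hold; in canonical form it is ((3*p <= 11 <-> val < 6) -> (y < -2 <-> val >= -18)) -> ((not (3*y < p - 3)) <-> p != -3).
Before val := val + p - 4: ((3*p <= 11 <-> p + val < 10) -> (y < -2 <-> p + val >= -14)) -> ((not (3*y < p - 3)) <-> p != -3)
Before p := val - 2: ((3*val <= 17 <-> 2*val < 12) -> (y < -2 <-> 2*val >= -12)) -> ((not (3*y < val - 5)) <-> val != -1)
Before havoc p: ((3*val <= 17 <-> 2*val < 12) -> (y < -2 <-> 2*val >= -12)) -> ((not (3*y < val - 5)) <-> val != -1)
Before skip: ((3*val <= 17 <-> 2*val < 12) -> (y < -2 <-> 2*val >= -12)) -> ((not (3*y < val - 5)) <-> val != -1)
Answer: WP = ((3*val <= 17 <-> 2*val < 12) -> (y < -2 <-> 2*val >= -12)) -> ((not (3*y < val - 5)) <-> val != -1)
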